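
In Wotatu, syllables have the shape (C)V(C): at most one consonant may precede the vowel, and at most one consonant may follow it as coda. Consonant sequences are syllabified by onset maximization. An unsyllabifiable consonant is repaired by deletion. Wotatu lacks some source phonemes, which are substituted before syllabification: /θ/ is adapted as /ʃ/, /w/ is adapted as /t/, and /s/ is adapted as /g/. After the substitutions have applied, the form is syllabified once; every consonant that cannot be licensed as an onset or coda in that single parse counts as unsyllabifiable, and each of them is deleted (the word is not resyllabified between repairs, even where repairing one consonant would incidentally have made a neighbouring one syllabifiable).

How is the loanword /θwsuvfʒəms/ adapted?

guvʒəm

Substitution: /θ/ → /ʃ/, /w/ → /t/, /s/ → /g/, giving /ʃtguvfʒəmg/.
Syllabifying with onset maximization leaves /ʃ/, /t/, /f/, /g/ stranded (at most one coda consonant is licensed; onsets are limited to one consonant).
Deleting the stranded consonants removes /ʃ/, /t/, /f/, /g/.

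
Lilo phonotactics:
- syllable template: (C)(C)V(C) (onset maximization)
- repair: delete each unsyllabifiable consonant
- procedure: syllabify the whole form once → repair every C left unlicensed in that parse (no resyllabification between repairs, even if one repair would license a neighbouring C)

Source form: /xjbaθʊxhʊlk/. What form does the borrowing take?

jbaθʊxhʊl

Under (C)(C)V(C), the unsyllabifiable consonants are /x/, /k/ (at most one coda consonant is licensed; onsets may contain at most 2 consonants).
Each unlicensed consonant is deleted: /x/, /k/.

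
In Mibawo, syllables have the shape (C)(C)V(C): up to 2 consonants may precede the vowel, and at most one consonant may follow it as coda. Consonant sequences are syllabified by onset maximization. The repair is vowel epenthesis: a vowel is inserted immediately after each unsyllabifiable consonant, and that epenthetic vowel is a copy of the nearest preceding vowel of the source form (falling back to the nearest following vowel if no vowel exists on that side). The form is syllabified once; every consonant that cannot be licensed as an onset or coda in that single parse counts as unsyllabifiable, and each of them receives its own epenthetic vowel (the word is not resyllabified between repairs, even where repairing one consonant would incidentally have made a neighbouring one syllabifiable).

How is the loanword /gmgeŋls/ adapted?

Under (C)(C)V(C), the unsyllabifiable consonants are /g/, /l/, /s/ (at most one coda consonant is licensed; onsets may contain at most 2 consonants).
Epenthesis after each stranded consonant: /g/ → /ge/, /l/ → /le/, /s/ → /se/.

gemgeŋlese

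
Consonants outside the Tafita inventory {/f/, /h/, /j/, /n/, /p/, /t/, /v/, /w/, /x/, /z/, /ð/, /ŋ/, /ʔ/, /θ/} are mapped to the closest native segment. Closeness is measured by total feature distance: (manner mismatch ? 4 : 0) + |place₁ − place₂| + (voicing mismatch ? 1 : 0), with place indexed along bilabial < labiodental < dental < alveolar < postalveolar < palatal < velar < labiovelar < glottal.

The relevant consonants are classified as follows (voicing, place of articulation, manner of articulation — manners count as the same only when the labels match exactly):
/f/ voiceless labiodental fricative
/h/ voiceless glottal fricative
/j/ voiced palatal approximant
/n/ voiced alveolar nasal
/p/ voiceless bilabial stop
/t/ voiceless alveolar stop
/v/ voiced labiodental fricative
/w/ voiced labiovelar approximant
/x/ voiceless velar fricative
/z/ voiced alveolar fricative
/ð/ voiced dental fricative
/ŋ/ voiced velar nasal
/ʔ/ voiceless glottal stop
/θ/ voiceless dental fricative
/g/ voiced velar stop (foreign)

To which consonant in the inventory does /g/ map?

/ʔ/ is closest: same manner (stop), place distance 2 (velar→glottal), voicing differs (+1); total 3. Next closest is /t/ at distance 4.

ʔ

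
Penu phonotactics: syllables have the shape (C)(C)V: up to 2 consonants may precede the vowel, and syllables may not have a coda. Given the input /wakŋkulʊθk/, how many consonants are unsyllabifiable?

3

Under (C)(C)V, the unsyllabifiable consonants are /k/, /θ/, /k/ (no codas are permitted; onsets may contain at most 2 consonants).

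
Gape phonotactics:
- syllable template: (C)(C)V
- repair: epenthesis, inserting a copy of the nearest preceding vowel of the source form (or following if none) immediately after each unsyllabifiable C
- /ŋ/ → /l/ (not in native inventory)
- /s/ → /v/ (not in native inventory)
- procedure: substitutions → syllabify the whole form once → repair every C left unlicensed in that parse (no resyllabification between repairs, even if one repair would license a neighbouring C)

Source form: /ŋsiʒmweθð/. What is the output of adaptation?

lviʒimweθeðe

Substitution: /ŋ/ → /l/, /s/ → /v/, giving /lviʒmweθð/.
Under (C)(C)V, the unsyllabifiable consonants are /ʒ/, /θ/, /ð/ (no codas are permitted; onsets may contain at most 2 consonants).
Each unlicensed consonant becomes the onset of a new syllable: /ʒ/ → /ʒi/, /θ/ → /θe/, /ð/ → /ðe/.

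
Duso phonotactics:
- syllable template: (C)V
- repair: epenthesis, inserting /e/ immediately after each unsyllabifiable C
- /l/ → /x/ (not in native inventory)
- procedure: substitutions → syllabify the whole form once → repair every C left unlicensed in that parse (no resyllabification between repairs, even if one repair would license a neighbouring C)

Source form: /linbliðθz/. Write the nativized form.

Substitution: /l/ → /x/, giving /xinbxiðθz/.
Under (C)V, the unsyllabifiable consonants are /n/, /b/, /ð/, /θ/, /z/ (no codas are permitted; onsets are limited to one consonant).
Inserting the epenthetic vowel yields /n/ → /ne/, /b/ → /be/, /ð/ → /ðe/, /θ/ → /θe/, /z/ → /ze/.

xinebexiðeθeze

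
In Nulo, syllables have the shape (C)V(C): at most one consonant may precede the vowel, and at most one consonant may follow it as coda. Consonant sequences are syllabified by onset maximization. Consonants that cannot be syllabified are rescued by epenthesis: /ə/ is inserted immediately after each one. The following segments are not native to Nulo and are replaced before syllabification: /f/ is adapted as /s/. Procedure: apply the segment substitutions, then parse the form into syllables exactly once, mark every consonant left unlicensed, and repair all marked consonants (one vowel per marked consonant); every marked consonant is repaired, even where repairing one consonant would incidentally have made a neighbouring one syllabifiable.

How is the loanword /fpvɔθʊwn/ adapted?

səpəvɔθʊwnə

Substitution: /f/ → /s/, giving /spvɔθʊwn/.
The consonants /s/, /p/, /n/ cannot be parsed into a legal (C)V(C) syllable (at most one coda consonant is licensed; onsets are limited to one consonant).
Inserting the epenthetic vowel yields /s/ → /sə/, /p/ → /pə/, /n/ → /nə/.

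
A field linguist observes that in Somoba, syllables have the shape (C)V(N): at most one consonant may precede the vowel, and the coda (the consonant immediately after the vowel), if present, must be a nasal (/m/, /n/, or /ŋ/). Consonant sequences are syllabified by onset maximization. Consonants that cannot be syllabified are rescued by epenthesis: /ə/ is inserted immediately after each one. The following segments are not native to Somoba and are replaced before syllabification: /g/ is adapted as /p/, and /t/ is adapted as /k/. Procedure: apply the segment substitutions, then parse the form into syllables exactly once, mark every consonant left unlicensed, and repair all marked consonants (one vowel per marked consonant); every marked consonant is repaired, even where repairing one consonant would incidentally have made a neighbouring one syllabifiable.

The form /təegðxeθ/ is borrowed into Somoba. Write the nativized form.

Substitution: /t/ → /k/, /g/ → /p/, giving /kəepðxeθ/.
Under (C)V(N), the unsyllabifiable consonants are /p/, /ð/, /θ/ (only a nasal (/m/, /n/, or /ŋ/) is licensed in coda position; onsets are limited to one consonant).
Each unlicensed consonant becomes the onset of a new syllable: /p/ → /pə/, /ð/ → /ðə/, /θ/ → /θə/.

kəepəðəxeθə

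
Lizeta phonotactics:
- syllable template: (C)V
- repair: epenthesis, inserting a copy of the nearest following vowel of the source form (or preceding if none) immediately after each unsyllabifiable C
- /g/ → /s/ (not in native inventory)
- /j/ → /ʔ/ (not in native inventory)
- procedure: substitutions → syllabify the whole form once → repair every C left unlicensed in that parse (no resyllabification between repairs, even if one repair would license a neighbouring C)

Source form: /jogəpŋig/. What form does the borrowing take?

ʔosəpiŋisi

Substitution: /j/ → /ʔ/, /g/ → /s/, giving /ʔosəpŋis/.
Syllabifying with onset maximization leaves /p/, /s/ stranded (no codas are permitted; onsets are limited to one consonant).
Each unlicensed consonant becomes the onset of a new syllable: /p/ → /pi/, /s/ → /si/.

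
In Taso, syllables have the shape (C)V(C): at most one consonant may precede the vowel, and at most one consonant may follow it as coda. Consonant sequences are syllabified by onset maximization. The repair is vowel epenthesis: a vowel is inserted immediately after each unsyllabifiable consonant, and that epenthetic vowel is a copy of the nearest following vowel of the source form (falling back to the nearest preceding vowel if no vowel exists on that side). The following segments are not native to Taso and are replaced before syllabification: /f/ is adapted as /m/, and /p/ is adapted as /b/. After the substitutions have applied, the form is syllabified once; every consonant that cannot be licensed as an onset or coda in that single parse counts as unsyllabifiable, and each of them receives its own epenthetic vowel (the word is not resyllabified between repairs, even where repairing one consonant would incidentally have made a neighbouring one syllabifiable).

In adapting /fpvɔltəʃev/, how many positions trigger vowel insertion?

2

After substitution the input is /mbvɔltəʃev/.
The unsyllabifiable consonants are /m/, /b/; each receives one epenthetic vowel.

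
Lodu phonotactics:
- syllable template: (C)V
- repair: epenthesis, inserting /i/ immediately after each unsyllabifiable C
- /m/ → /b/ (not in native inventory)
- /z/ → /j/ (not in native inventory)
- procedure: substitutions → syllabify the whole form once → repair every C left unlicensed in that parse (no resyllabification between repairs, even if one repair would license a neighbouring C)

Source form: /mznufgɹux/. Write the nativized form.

Substitution: /m/ → /b/, /z/ → /j/, giving /bjnufgɹux/.
Under (C)V, the unsyllabifiable consonants are /b/, /j/, /f/, /g/, /x/ (no codas are permitted; onsets are limited to one consonant).
Epenthesis after each stranded consonant: /b/ → /bi/, /j/ → /ji/, /f/ → /fi/, /g/ → /gi/, /x/ → /xi/.

bijinufigiɹuxi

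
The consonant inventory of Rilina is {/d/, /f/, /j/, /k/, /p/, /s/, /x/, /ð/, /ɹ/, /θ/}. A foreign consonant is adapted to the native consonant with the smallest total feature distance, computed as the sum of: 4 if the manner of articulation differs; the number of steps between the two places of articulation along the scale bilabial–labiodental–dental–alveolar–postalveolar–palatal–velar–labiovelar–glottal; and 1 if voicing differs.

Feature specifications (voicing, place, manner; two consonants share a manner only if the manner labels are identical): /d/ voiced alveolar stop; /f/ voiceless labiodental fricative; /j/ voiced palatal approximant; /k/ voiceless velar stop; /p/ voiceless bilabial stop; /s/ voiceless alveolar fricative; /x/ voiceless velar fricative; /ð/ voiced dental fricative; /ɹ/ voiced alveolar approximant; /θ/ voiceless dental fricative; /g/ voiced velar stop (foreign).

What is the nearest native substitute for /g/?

k

/k/ is closest: same manner (stop), place distance 0 (velar→velar), voicing differs (+1); total 1. Next closest is /d/ at distance 3.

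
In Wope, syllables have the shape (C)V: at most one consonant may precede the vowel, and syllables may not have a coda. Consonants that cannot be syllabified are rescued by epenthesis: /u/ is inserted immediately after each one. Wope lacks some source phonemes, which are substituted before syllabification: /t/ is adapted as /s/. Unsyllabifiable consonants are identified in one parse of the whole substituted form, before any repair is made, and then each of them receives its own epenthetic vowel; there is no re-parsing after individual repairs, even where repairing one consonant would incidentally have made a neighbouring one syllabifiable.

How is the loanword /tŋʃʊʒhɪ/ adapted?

suŋuʃʊʒuhɪ

Substitution: /t/ → /s/, giving /sŋʃʊʒhɪ/.
Syllabifying with onset maximization leaves /s/, /ŋ/, /ʒ/ stranded (no codas are permitted; onsets are limited to one consonant).
Epenthesis after each stranded consonant: /s/ → /su/, /ŋ/ → /ŋu/, /ʒ/ → /ʒu/.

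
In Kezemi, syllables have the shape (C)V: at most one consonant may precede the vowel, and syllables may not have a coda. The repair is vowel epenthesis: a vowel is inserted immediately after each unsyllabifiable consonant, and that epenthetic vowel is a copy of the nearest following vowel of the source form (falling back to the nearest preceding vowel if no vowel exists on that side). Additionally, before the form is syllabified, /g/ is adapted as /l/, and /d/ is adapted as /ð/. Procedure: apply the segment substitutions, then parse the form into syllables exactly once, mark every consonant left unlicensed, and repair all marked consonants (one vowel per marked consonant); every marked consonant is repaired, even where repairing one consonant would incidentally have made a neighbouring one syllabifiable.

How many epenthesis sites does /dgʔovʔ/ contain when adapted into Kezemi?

4

After substitution the input is /ðlʔovʔ/.
The unsyllabifiable consonants are /ð/, /l/, /v/, /ʔ/; each receives one epenthetic vowel.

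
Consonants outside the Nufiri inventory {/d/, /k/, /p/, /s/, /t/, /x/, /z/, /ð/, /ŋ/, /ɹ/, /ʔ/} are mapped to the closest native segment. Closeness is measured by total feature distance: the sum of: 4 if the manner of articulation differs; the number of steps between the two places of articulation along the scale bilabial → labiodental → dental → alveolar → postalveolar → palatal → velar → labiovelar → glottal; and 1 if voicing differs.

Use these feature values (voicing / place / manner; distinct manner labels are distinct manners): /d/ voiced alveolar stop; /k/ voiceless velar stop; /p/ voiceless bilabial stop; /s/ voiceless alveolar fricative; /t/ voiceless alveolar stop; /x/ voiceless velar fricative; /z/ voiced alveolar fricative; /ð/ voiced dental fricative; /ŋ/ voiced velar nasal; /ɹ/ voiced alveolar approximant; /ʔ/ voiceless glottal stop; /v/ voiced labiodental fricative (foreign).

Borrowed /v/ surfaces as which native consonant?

ð

/ð/ is closest: same manner (fricative), place distance 1 (labiodental→dental), same voicing; total 1. Next closest is /z/ at distance 2.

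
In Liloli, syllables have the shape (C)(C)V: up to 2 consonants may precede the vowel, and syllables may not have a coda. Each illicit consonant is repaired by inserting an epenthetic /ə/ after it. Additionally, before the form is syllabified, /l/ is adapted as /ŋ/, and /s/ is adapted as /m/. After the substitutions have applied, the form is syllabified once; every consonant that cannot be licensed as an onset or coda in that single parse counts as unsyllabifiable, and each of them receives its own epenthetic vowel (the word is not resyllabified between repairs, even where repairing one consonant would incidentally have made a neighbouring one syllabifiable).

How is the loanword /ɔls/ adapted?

ɔŋəmə

Substitution: /l/ → /ŋ/, /s/ → /m/, giving /ɔŋm/.
The consonants /ŋ/, /m/ cannot be parsed into a legal (C)(C)V syllable (no codas are permitted; onsets may contain at most 2 consonants).
Each unlicensed consonant becomes the onset of a new syllable: /ŋ/ → /ŋə/, /m/ → /mə/.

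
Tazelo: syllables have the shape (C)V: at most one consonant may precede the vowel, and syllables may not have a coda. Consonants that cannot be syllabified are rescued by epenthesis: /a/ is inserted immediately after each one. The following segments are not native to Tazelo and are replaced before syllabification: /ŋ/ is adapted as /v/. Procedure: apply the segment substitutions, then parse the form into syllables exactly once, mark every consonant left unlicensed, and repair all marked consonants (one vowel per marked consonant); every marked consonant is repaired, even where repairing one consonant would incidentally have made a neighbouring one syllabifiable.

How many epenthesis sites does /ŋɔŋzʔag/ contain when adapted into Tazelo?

3

After substitution the input is /vɔvzʔag/.
The unsyllabifiable consonants are /v/, /z/, /g/; each receives one epenthetic vowel.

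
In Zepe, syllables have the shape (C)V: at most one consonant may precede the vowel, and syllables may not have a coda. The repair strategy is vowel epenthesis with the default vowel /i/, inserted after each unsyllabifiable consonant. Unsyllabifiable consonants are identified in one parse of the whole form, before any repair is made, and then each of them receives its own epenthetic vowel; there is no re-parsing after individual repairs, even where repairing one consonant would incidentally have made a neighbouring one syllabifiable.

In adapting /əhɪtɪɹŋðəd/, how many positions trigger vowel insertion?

3

The unsyllabifiable consonants are /ɹ/, /ŋ/, /d/; each receives one epenthetic vowel.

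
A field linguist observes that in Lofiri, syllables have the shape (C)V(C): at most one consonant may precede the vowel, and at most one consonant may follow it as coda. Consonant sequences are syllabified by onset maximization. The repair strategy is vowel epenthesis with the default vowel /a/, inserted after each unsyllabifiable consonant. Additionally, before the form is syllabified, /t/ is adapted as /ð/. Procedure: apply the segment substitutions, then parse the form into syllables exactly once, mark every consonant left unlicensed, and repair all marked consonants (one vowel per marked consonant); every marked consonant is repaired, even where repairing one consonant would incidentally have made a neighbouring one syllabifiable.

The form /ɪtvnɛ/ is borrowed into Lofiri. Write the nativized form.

ɪðvanɛ

Substitution: /t/ → /ð/, giving /ɪðvnɛ/.
Under (C)V(C), the unsyllabifiable consonants are /v/ (at most one coda consonant is licensed; onsets are limited to one consonant).
Each unlicensed consonant becomes the onset of a new syllable: /v/ → /va/.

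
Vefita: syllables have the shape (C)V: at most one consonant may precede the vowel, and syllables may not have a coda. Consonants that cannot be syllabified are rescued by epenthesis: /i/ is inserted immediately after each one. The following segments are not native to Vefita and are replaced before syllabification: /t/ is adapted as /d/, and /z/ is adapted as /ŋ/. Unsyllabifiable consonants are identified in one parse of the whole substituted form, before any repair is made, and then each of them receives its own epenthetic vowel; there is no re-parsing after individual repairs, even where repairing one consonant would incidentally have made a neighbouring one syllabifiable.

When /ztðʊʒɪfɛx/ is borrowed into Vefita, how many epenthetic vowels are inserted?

3

After substitution the input is /ŋdðʊʒɪfɛx/.
The unsyllabifiable consonants are /ŋ/, /d/, /x/; each receives one epenthetic vowel.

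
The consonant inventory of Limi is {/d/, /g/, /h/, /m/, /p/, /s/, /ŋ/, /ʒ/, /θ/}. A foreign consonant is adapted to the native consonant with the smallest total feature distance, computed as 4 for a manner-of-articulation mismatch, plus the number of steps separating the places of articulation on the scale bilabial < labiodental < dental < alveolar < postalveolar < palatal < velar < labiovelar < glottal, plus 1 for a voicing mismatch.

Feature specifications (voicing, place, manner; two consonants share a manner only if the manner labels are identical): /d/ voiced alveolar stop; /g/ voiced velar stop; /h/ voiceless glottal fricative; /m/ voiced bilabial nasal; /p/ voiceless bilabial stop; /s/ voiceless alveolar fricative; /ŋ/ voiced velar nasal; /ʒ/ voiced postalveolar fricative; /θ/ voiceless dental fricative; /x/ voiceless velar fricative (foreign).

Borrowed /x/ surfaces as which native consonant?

h

/h/ is closest: same manner (fricative), place distance 2 (velar→glottal), same voicing; total 2. Next closest is /s/ at distance 3.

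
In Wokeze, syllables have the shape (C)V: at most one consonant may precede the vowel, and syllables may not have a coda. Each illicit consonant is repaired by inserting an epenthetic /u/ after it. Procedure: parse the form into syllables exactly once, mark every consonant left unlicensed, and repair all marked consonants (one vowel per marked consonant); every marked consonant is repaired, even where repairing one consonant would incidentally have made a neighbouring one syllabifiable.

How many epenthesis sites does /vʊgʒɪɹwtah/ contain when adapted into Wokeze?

The unsyllabifiable consonants are /g/, /ɹ/, /w/, /h/; each receives one epenthetic vowel.

4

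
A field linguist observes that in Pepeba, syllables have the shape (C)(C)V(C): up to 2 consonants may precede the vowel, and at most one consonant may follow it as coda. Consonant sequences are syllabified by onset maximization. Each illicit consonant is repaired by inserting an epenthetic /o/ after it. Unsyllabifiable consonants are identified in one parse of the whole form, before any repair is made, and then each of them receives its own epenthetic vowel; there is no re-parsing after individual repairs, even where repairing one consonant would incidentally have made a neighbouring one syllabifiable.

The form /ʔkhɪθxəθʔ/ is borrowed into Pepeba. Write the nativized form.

ʔokhɪθxəθʔo

The consonants /ʔ/, /ʔ/ cannot be parsed into a legal (C)(C)V(C) syllable (at most one coda consonant is licensed; onsets may contain at most 2 consonants).
Epenthesis after each stranded consonant: /ʔ/ → /ʔo/, /ʔ/ → /ʔo/.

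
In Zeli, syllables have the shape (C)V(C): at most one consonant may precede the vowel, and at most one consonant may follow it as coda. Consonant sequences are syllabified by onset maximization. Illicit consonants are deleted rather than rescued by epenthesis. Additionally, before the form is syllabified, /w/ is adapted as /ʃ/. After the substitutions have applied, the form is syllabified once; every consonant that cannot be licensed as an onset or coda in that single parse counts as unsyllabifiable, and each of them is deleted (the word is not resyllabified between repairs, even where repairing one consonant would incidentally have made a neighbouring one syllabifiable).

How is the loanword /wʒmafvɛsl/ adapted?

mafvɛs

Substitution: /w/ → /ʃ/, giving /ʃʒmafvɛsl/.
Syllabifying with onset maximization leaves /ʃ/, /ʒ/, /l/ stranded (at most one coda consonant is licensed; onsets are limited to one consonant).
Deleting the stranded consonants removes /ʃ/, /ʒ/, /l/.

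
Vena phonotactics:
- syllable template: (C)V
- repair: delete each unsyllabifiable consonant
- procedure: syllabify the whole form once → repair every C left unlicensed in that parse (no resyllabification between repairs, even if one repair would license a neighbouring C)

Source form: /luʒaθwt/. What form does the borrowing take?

Under (C)V, the unsyllabifiable consonants are /θ/, /w/, /t/ (no codas are permitted; onsets are limited to one consonant).
Deletion applies to /θ/, /w/, /t/.

luʒa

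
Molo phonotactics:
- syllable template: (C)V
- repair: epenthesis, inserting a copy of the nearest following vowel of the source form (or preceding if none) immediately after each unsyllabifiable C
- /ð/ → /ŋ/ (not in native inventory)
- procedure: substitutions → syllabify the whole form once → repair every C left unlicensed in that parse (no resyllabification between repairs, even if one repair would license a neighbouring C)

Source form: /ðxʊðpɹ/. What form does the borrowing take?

ŋʊxʊŋʊpʊɹʊ

Substitution: /ð/ → /ŋ/, giving /ŋxʊŋpɹ/.
Under (C)V, the unsyllabifiable consonants are /ŋ/, /ŋ/, /p/, /ɹ/ (no codas are permitted; onsets are limited to one consonant).
Each unlicensed consonant becomes the onset of a new syllable: /ŋ/ → /ŋʊ/, /ŋ/ → /ŋʊ/, /p/ → /pʊ/, /ɹ/ → /ɹʊ/.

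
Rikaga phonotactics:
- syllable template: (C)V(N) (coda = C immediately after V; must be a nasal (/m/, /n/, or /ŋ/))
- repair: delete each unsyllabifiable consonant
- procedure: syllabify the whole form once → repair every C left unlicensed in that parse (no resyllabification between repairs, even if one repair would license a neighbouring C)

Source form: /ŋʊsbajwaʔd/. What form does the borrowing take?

The consonants /s/, /j/, /ʔ/, /d/ cannot be parsed into a legal (C)V(N) syllable (only a nasal (/m/, /n/, or /ŋ/) is licensed in coda position; onsets are limited to one consonant).
Deletion applies to /s/, /j/, /ʔ/, /d/.

ŋʊbawa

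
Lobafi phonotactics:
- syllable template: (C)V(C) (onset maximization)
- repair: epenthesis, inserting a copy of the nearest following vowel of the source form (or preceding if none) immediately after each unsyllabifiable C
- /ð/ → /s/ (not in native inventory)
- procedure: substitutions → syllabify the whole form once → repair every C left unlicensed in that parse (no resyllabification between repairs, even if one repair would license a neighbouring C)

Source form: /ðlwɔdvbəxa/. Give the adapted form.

Substitution: /ð/ → /s/, giving /slwɔdvbəxa/.
Syllabifying with onset maximization leaves /s/, /l/, /v/ stranded (at most one coda consonant is licensed; onsets are limited to one consonant).
Inserting the epenthetic vowel yields /s/ → /sɔ/, /l/ → /lɔ/, /v/ → /və/.

sɔlɔwɔdvəbəxa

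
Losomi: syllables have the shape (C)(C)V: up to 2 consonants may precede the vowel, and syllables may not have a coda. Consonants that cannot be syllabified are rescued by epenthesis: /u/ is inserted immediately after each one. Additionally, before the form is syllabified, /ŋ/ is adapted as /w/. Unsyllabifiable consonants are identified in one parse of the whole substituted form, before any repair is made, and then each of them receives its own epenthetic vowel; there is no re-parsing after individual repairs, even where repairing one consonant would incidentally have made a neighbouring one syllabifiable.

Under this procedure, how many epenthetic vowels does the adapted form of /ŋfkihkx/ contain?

4

After substitution the input is /wfkihkx/.
The unsyllabifiable consonants are /w/, /h/, /k/, /x/; each receives one epenthetic vowel.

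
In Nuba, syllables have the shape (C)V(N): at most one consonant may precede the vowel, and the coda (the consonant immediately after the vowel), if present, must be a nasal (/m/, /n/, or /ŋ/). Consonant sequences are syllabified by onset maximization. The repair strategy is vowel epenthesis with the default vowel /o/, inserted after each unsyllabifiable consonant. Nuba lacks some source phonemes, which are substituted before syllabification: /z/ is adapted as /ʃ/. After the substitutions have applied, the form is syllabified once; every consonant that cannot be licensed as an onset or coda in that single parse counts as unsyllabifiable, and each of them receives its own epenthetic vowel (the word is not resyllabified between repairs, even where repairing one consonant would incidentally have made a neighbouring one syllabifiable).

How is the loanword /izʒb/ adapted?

iʃoʒobo

Substitution: /z/ → /ʃ/, giving /iʃʒb/.
Under (C)V(N), the unsyllabifiable consonants are /ʃ/, /ʒ/, /b/ (only a nasal (/m/, /n/, or /ŋ/) is licensed in coda position; onsets are limited to one consonant).
Each unlicensed consonant becomes the onset of a new syllable: /ʃ/ → /ʃo/, /ʒ/ → /ʒo/, /b/ → /bo/.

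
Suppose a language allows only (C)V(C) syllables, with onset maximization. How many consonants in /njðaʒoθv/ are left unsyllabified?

The consonants /n/, /j/, /v/ cannot be parsed into a legal (C)V(C) syllable (at most one coda consonant is licensed; onsets are limited to one consonant).

3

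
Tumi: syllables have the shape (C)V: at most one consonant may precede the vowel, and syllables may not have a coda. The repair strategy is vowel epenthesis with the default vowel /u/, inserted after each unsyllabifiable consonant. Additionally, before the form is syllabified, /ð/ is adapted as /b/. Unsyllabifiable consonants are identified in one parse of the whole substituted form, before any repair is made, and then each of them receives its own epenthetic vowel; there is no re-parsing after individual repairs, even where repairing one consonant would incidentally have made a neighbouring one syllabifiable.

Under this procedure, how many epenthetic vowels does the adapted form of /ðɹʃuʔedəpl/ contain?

After substitution the input is /bɹʃuʔedəpl/.
The unsyllabifiable consonants are /b/, /ɹ/, /p/, /l/; each receives one epenthetic vowel.

4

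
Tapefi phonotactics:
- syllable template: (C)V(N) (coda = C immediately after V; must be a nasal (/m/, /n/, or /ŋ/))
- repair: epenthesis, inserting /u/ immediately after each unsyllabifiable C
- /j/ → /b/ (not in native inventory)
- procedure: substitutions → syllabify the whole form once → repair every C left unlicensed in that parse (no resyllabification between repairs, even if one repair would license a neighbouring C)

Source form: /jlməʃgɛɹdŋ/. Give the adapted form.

Substitution: /j/ → /b/, giving /blməʃgɛɹdŋ/.
The consonants /b/, /l/, /ʃ/, /ɹ/, /d/, /ŋ/ cannot be parsed into a legal (C)V(N) syllable (only a nasal (/m/, /n/, or /ŋ/) is licensed in coda position; onsets are limited to one consonant).
Epenthesis after each stranded consonant: /b/ → /bu/, /l/ → /lu/, /ʃ/ → /ʃu/, /ɹ/ → /ɹu/, /d/ → /du/, /ŋ/ → /ŋu/.

buluməʃugɛɹuduŋu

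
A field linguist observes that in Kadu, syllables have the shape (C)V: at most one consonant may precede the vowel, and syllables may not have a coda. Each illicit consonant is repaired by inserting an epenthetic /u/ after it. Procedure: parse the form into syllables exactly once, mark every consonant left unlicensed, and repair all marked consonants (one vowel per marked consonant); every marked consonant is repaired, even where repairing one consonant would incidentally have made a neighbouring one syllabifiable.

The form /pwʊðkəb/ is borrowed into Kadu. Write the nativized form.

The consonants /p/, /ð/, /b/ cannot be parsed into a legal (C)V syllable (no codas are permitted; onsets are limited to one consonant).
Epenthesis after each stranded consonant: /p/ → /pu/, /ð/ → /ðu/, /b/ → /bu/.

puwʊðukəbu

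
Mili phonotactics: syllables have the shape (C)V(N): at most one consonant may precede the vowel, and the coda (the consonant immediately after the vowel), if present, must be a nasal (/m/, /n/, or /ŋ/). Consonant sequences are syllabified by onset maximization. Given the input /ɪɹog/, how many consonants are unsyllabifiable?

Under (C)V(N), the unsyllabifiable consonants are /g/ (only a nasal (/m/, /n/, or /ŋ/) is licensed in coda position; onsets are limited to one consonant).

1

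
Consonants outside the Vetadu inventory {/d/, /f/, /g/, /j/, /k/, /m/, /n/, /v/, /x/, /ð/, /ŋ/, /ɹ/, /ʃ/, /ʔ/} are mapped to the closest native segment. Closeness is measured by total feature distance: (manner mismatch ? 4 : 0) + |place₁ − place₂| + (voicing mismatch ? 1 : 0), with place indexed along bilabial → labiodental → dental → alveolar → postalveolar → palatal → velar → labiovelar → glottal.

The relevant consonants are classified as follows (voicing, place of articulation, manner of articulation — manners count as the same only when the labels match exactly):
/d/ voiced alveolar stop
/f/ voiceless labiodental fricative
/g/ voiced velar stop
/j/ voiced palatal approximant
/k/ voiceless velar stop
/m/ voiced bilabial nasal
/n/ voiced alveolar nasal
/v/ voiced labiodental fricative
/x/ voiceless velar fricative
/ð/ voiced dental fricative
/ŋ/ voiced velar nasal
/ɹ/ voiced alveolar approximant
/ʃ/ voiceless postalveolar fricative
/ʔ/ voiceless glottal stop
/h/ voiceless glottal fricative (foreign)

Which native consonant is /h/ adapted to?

x

/x/ is closest: same manner (fricative), place distance 2 (glottal→velar), same voicing; total 2. Next closest is /ʃ/ at distance 4.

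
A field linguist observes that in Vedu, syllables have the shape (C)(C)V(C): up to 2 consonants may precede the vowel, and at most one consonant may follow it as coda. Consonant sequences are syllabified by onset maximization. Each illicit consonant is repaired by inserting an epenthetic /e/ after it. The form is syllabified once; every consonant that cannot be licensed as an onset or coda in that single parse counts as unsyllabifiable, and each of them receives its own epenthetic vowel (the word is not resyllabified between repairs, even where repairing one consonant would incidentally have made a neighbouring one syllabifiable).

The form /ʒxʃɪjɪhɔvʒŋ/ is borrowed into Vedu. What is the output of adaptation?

Under (C)(C)V(C), the unsyllabifiable consonants are /ʒ/, /ʒ/, /ŋ/ (at most one coda consonant is licensed; onsets may contain at most 2 consonants).
Inserting the epenthetic vowel yields /ʒ/ → /ʒe/, /ʒ/ → /ʒe/, /ŋ/ → /ŋe/.

ʒexʃɪjɪhɔvʒeŋe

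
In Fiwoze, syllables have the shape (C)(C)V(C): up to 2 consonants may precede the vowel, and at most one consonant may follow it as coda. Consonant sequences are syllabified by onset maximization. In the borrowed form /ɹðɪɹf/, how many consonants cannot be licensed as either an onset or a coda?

1

Under (C)(C)V(C), the unsyllabifiable consonants are /f/ (at most one coda consonant is licensed; onsets may contain at most 2 consonants).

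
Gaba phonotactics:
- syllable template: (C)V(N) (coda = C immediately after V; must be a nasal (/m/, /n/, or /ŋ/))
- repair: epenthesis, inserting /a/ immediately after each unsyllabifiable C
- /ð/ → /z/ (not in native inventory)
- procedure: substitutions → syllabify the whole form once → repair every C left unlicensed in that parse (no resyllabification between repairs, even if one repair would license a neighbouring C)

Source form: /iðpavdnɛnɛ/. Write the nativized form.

Substitution: /ð/ → /z/, giving /izpavdnɛnɛ/.
Syllabifying with onset maximization leaves /z/, /v/, /d/ stranded (only a nasal (/m/, /n/, or /ŋ/) is licensed in coda position; onsets are limited to one consonant).
Inserting the epenthetic vowel yields /z/ → /za/, /v/ → /va/, /d/ → /da/.

izapavadanɛnɛ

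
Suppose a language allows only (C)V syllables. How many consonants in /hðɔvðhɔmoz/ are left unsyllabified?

4

The consonants /h/, /v/, /ð/, /z/ cannot be parsed into a legal (C)V syllable (no codas are permitted; onsets are limited to one consonant).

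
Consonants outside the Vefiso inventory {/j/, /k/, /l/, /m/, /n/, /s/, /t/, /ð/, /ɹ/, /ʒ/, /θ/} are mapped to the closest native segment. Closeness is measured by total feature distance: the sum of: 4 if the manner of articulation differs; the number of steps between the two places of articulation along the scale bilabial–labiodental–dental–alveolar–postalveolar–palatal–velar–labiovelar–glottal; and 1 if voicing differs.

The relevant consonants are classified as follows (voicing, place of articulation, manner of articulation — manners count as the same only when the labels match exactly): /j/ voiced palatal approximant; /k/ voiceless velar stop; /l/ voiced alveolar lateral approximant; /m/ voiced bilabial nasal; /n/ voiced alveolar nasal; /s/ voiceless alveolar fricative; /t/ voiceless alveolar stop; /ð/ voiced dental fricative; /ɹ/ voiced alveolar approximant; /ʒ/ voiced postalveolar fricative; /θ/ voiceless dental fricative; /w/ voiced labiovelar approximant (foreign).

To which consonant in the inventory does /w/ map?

j

/j/ is closest: same manner (approximant), place distance 2 (labiovelar→palatal), same voicing; total 2. Next closest is /ɹ/ at distance 4.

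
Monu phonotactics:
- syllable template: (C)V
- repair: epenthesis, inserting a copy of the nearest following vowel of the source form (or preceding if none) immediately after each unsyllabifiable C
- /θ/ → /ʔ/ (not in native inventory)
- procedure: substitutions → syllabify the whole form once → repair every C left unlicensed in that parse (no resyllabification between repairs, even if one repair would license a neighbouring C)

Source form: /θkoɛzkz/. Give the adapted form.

Substitution: /θ/ → /ʔ/, giving /ʔkoɛzkz/.
Syllabifying with onset maximization leaves /ʔ/, /z/, /k/, /z/ stranded (no codas are permitted; onsets are limited to one consonant).
Epenthesis after each stranded consonant: /ʔ/ → /ʔo/, /z/ → /zɛ/, /k/ → /kɛ/, /z/ → /zɛ/.

ʔokoɛzɛkɛzɛ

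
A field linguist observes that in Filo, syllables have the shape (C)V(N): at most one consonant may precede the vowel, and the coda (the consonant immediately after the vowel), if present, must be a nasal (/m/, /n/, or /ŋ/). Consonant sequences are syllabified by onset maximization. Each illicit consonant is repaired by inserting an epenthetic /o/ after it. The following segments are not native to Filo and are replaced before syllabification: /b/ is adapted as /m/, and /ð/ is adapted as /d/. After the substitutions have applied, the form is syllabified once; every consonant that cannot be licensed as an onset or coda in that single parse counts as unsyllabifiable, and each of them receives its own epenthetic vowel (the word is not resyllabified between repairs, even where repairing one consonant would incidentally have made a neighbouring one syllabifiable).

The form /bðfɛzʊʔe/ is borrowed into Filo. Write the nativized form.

modofɛzʊʔe

Substitution: /b/ → /m/, /ð/ → /d/, giving /mdfɛzʊʔe/.
Syllabifying with onset maximization leaves /m/, /d/ stranded (only a nasal (/m/, /n/, or /ŋ/) is licensed in coda position; onsets are limited to one consonant).
Epenthesis after each stranded consonant: /m/ → /mo/, /d/ → /do/.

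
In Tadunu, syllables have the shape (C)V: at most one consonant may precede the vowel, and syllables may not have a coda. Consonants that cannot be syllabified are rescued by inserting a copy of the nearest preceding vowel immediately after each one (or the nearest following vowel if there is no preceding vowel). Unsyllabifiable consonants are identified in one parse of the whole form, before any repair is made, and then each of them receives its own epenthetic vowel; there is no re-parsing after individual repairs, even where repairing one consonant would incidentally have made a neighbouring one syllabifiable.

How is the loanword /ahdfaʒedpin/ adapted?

Under (C)V, the unsyllabifiable consonants are /h/, /d/, /d/, /n/ (no codas are permitted; onsets are limited to one consonant).
Inserting the epenthetic vowel yields /h/ → /ha/, /d/ → /da/, /d/ → /de/, /n/ → /ni/.

ahadafaʒedepini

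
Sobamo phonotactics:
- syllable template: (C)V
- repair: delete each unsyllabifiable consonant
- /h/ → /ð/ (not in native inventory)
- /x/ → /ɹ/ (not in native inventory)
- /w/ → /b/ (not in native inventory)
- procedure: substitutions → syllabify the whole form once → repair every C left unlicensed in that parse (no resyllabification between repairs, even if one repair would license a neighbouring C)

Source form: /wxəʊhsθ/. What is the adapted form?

Substitution: /w/ → /b/, /x/ → /ɹ/, /h/ → /ð/, giving /bɹəʊðsθ/.
Syllabifying with onset maximization leaves /b/, /ð/, /s/, /θ/ stranded (no codas are permitted; onsets are limited to one consonant).
Deletion applies to /b/, /ð/, /s/, /θ/.

ɹəʊ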